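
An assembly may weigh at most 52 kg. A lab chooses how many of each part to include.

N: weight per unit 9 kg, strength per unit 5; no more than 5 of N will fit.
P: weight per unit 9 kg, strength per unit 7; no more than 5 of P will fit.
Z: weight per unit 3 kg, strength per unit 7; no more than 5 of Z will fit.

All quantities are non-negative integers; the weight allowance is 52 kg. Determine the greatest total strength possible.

63

1×N, 3×P, and 5×Z: weight 51 ≤ 52, strength 1·5 + 3·7 + 5·7 = 61.
4×P and 5×Z: weight 51 ≤ 52, strength 4·7 + 5·7 = 63.
Best is 63.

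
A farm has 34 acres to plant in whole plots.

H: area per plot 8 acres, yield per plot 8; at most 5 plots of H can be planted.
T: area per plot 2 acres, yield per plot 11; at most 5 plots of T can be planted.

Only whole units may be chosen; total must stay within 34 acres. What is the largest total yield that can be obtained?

2×H and 5×T: area 26 ≤ 34, yield 2·8 + 5·11 = 71.
3×H and 5×T: area 34 ≤ 34, yield 3·8 + 5·11 = 79.
Best is 79.

79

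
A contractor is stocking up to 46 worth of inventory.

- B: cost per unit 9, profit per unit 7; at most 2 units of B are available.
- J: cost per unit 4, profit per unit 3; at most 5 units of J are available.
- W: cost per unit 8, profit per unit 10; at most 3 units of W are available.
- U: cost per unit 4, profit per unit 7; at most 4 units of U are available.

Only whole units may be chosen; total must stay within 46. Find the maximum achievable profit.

61

U has the best ratio (7/4); taking only U gives at most 4×7 = 28 (stopped by the supply cap of 4).
Mixing does better — 1×J, 3×W, and 4×U: cost 44 ≤ 46, profit 1·3 + 3·10 + 4·7 = 61.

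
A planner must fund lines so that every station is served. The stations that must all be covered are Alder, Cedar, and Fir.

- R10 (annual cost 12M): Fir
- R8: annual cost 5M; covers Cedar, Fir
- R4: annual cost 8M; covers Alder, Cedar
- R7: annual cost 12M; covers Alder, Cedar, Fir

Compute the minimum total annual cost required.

The greedy cost-per-new-station heuristic would pick R8 and R4 for 13, but a cheaper cover exists.
R7 alone covers Alder, Cedar, Fir — every station.
Total annual cost: 12.
No cover costs less than 12.

12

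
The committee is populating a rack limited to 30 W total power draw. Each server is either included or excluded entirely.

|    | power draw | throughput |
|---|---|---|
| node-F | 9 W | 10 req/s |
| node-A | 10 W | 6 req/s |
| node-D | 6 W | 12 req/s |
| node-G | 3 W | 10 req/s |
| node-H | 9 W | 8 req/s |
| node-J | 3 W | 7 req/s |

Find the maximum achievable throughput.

47

node-F + node-D + node-G + node-H: power draw 9 + 6 + 3 + 9 = 27 ≤ 30, throughput 10 + 12 + 10 + 8 = 40.
node-F + node-D + node-G + node-H + node-J: power draw 9 + 6 + 3 + 9 + 3 = 30 ≤ 30, throughput 10 + 12 + 10 + 8 + 7 = 47.
node-F + node-D + node-G + node-J: power draw 9 + 6 + 3 + 3 = 21 ≤ 30, throughput 10 + 12 + 10 + 7 = 39.
Best is node-F, node-D, node-G, node-H, and node-J with total throughput 47.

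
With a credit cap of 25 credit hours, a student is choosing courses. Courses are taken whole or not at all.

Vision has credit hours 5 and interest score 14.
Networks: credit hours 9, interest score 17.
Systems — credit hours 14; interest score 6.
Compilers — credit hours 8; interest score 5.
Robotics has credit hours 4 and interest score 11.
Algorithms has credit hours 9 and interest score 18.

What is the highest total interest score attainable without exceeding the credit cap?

Allowing fractional choices, the relaxed optimum would be about 56.2, but courses are indivisible.
Vision + Robotics + Algorithms: credit hours 5 + 4 + 9 = 18 ≤ 25, interest score 14 + 11 + 18 = 43.
Networks + Robotics + Algorithms: credit hours 9 + 4 + 9 = 22 ≤ 25, interest score 17 + 11 + 18 = 46.
Vision + Networks + Algorithms: credit hours 5 + 9 + 9 = 23 ≤ 25, interest score 14 + 17 + 18 = 49.
Best is Vision, Networks, and Algorithms with total interest score 49.

49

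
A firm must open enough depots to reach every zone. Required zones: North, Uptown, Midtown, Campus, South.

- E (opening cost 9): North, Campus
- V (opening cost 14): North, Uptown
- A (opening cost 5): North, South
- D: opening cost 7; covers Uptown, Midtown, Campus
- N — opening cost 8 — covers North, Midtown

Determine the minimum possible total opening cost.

This is an integer covering problem.
Choose A and D: together they cover North, Uptown, Midtown, Campus, South — every zone.
Total opening cost: 5 + 7 = 12.

12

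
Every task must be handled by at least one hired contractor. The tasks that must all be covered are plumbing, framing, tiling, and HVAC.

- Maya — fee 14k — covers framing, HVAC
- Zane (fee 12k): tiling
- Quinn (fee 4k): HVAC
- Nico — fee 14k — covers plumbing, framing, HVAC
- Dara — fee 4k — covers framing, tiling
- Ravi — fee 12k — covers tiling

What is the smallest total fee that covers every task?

18

The greedy cost-per-new-task heuristic would pick Dara, Quinn, and Nico for 22, but a cheaper cover exists.
Choose Nico and Dara: together they cover plumbing, framing, tiling, HVAC — every task.
Total fee: 14 + 4 = 18.
No cover costs less than 18.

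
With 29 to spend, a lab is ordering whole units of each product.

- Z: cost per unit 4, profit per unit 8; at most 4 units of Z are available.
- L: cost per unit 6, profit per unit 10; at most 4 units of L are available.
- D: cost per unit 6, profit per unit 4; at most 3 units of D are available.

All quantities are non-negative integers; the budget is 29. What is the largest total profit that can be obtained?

52

Z has the best ratio (8/4); taking only Z gives at most 4×8 = 32 (stopped by the supply cap of 4).
Mixing does better — 4×Z and 2×L: cost 28 ≤ 29, profit 4·8 + 2·10 = 52.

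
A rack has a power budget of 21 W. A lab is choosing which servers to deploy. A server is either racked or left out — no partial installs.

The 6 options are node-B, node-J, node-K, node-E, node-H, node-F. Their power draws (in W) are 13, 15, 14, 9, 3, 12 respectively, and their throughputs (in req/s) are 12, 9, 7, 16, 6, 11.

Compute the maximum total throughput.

Take node-E and node-F: power draw 9 + 12 = 21 ≤ 21, throughput 16 + 11 = 27.
No other feasible combination does better.

27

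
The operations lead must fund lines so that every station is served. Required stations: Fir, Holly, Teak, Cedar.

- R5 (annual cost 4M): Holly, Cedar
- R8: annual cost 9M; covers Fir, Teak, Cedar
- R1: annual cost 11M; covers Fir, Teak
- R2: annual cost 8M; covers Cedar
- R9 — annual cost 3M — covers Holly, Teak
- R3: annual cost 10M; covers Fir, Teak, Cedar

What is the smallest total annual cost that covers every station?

12

This is a weighted set-cover instance.
Choose R8 and R9: together they cover Fir, Holly, Teak, Cedar — every station.
Total annual cost: 9 + 3 = 12.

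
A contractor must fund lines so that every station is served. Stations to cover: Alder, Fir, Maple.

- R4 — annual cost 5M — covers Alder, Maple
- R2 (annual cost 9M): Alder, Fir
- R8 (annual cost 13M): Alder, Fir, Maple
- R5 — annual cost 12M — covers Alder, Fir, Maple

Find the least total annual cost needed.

12

This is an integer covering problem.
The greedy cost-per-new-station heuristic would pick R4 and R2 for 14, but a cheaper cover exists.
R5 alone covers Alder, Fir, Maple — every station.
Total annual cost: 12.
No cover costs less than 12.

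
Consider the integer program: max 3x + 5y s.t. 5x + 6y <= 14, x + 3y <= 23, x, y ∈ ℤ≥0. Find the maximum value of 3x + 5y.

10

Relaxing integrality, the LP optimum is 11.67 at (x,y) = (0, 2.33), which is not an integer point.
(x,y)=(0,2): 5·0+6·2=12≤14, 1·0+3·2=6≤23, objective 10.
(x,y)=(1,1): 5·1+6·1=11≤14, 1·1+3·1=4≤23, objective 8.
Maximum is 10 at (x,y)=(0,2).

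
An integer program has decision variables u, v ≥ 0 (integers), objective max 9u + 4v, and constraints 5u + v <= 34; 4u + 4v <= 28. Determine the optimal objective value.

58

Relaxing integrality, the LP optimum is 61.75 at (u,v) = (6.75, 0.25), which is not an integer point.
(u,v)=(6,1): 5·6+1·1=31≤34, 4·6+4·1=28≤28, objective 58.
(u,v)=(6,0): 5·6+1·0=30≤34, 4·6+4·0=24≤28, objective 54.
(u,v)=(5,2): 5·5+1·2=27≤34, 4·5+4·2=28≤28, objective 53.
(u,v)=(5,1): 5·5+1·1=26≤34, 4·5+4·1=24≤28, objective 49.
The best lattice point is (6,1), giving 58.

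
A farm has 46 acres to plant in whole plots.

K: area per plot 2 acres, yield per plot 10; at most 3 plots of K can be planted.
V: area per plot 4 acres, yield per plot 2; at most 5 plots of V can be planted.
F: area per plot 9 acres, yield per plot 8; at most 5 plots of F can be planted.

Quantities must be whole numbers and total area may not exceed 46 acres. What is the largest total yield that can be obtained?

64

3×K, 1×V, and 4×F: area 46 ≤ 46, yield 3·10 + 1·2 + 4·8 = 64.
3×K and 4×F: area 42 ≤ 46, yield 3·10 + 4·8 = 62.
Best is 64.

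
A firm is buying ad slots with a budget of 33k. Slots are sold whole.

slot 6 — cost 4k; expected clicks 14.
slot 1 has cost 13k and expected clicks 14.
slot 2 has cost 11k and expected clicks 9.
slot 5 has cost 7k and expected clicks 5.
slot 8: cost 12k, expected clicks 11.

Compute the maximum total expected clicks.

39

Treat it as a binary knapsack problem.
Take slot 6, slot 1, and slot 8: cost 4 + 13 + 12 = 29 ≤ 33, expected clicks 14 + 14 + 11 = 39.
No other feasible combination does better.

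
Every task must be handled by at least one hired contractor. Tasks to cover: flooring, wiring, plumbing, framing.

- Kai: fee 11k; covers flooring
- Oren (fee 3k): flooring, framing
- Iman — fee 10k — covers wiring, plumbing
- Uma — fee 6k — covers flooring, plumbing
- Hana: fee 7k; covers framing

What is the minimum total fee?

13

Choose Oren and Iman: together they cover flooring, wiring, plumbing, framing — every task.
Total fee: 3 + 10 = 13.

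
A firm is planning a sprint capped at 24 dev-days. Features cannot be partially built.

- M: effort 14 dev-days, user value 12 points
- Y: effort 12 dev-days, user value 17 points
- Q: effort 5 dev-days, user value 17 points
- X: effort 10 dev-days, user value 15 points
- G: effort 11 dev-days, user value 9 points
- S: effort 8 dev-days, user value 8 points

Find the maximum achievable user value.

Treat it as a binary knapsack problem.
Allowing fractional choices, the relaxed optimum would be about 44.8, but features are indivisible.
Q + X + S: effort 5 + 10 + 8 = 23 ≤ 24, user value 17 + 15 + 8 = 40.
Y + Q: effort 12 + 5 = 17 ≤ 24, user value 17 + 17 = 34.
Q + G + S: effort 5 + 11 + 8 = 24 ≤ 24, user value 17 + 9 + 8 = 34.
Best is Q, X, and S with total user value 40.

40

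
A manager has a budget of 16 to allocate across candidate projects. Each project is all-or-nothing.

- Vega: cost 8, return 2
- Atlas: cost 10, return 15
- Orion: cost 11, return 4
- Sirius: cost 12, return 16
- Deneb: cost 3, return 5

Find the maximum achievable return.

21

Allowing fractional choices, the relaxed optimum would be about 24.0, but projects are indivisible.
Sirius: cost 12 ≤ 16, return 16.
Sirius + Deneb: cost 12 + 3 = 15 ≤ 16, return 16 + 5 = 21.
Atlas + Deneb: cost 10 + 3 = 13 ≤ 16, return 15 + 5 = 20.
Best is Sirius and Deneb with total return 21.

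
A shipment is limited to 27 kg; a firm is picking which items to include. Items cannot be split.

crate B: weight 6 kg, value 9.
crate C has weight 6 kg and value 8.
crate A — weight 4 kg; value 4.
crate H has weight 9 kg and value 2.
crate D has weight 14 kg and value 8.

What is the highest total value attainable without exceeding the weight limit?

25

Allowing fractional choices, the relaxed optimum would be about 27.3, but items are indivisible.
crate B + crate C + crate A + crate H: weight 6 + 6 + 4 + 9 = 25 ≤ 27, value 9 + 8 + 4 + 2 = 23.
crate B + crate C + crate D: weight 6 + 6 + 14 = 26 ≤ 27, value 9 + 8 + 8 = 25.
crate B + crate C + crate A: weight 6 + 6 + 4 = 16 ≤ 27, value 9 + 8 + 4 = 21.
Best is crate B, crate C, and crate D with total value 25.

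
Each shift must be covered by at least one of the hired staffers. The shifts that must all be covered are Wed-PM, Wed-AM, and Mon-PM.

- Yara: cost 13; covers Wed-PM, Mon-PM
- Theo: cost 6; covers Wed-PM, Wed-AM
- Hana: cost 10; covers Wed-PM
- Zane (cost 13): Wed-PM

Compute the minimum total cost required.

This is a weighted set-cover instance.
Choose Yara and Theo: together they cover Wed-PM, Wed-AM, Mon-PM — every shift.
Total cost: 13 + 6 = 19.
No cover costs less than 19.

19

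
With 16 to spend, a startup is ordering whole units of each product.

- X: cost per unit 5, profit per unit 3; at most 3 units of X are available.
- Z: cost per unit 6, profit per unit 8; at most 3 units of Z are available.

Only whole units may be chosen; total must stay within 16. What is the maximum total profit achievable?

This is a bounded integer knapsack.
Take 2×Z: cost 12 ≤ 16, profit 2·8 = 16.
No other integer combination yields more.

16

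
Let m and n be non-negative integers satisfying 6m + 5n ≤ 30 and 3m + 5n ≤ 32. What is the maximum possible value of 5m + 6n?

(m,n)=(0,6): 6·0+5·6=30≤30, 3·0+5·6=30≤32, objective 36.
(m,n)=(0,5): 6·0+5·5=25≤30, 3·0+5·5=25≤32, objective 30.
No feasible integer point exceeds 36.

36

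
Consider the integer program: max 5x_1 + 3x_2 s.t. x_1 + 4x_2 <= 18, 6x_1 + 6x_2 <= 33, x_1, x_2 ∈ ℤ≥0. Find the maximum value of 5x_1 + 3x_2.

25

Relaxing integrality, the LP optimum is 27.50 at (x_1,x_2) = (5.5, 0), which is not an integer point.
(x_1,x_2)=(5,0): 1·5+4·0=5≤18, 6·5+6·0=30≤33, objective 25.
(x_1,x_2)=(4,1): 1·4+4·1=8≤18, 6·4+6·1=30≤33, objective 23.
(x_1,x_2)=(4,0): 1·4+4·0=4≤18, 6·4+6·0=24≤33, objective 20.
Maximum is 25 at (x_1,x_2)=(5,0).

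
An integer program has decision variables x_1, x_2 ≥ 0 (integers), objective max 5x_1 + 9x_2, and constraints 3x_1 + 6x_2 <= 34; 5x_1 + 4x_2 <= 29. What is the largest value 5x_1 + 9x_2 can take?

50

The continuous relaxation peaks at (2.11, 4.61) with value 52.06; rounding to a feasible lattice point costs some objective.
(x_1,x_2)=(1,5): 3·1+6·5=33≤34, 5·1+4·5=25≤29, objective 50.
(x_1,x_2)=(2,4): 3·2+6·4=30≤34, 5·2+4·4=26≤29, objective 46.
(x_1,x_2)=(0,5): 3·0+6·5=30≤34, 5·0+4·5=20≤29, objective 45.
The best lattice point is (1,5), giving 50.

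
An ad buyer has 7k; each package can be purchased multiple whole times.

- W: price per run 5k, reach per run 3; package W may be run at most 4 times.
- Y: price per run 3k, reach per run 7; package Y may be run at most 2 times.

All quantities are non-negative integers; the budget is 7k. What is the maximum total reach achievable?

Y has the best ratio (7/3); taking only Y gives at most 2×7 = 14 (stopped by the price limit).
Optimal: 2×Y: price 6 ≤ 7, reach 2·7 = 14.

14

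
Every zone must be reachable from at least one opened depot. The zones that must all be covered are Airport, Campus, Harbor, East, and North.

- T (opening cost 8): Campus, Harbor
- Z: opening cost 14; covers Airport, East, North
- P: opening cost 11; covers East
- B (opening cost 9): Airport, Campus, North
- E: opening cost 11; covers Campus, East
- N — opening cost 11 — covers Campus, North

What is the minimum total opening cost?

22

This is a weighted set-cover instance.
The greedy cost-per-new-zone heuristic would pick B, T, and P for 28, but a cheaper cover exists.
Choose T and Z: together they cover Airport, Campus, Harbor, East, North — every zone.
Total opening cost: 8 + 14 = 22.
No cover costs less than 22.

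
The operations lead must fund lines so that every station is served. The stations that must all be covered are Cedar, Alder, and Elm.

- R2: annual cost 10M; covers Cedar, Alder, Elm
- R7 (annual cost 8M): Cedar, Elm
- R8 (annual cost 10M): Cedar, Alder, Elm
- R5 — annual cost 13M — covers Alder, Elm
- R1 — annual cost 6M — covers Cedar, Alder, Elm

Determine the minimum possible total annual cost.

6

R1 alone covers Cedar, Alder, Elm — every station.
Total annual cost: 6.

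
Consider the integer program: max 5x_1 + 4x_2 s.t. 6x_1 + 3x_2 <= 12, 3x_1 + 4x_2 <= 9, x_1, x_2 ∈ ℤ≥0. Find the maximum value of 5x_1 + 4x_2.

10

Relaxing integrality, the LP optimum is 11.80 at (x_1,x_2) = (1.4, 1.2), which is not an integer point.
(x_1,x_2)=(2,0): 6·2+3·0=12≤12, 3·2+4·0=6≤9, objective 10.
(x_1,x_2)=(1,1): 6·1+3·1=9≤12, 3·1+4·1=7≤9, objective 9.
The best lattice point is (2,0), giving 10.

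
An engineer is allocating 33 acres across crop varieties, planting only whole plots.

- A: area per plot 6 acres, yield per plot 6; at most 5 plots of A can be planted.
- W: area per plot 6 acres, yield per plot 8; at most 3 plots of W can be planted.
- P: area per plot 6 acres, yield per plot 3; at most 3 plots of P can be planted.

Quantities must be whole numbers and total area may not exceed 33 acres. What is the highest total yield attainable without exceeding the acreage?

36

2×A and 3×W: area 30 ≤ 33, yield 2·6 + 3·8 = 36.
3×A and 2×W: area 30 ≤ 33, yield 3·6 + 2·8 = 34.
Best is 36.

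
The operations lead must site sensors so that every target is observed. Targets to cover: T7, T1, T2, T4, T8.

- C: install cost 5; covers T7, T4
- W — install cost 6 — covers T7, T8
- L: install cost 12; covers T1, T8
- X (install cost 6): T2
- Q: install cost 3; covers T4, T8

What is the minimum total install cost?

23

The greedy cost-per-new-target heuristic would pick Q, C, X, and L for 26, but a cheaper cover exists.
Choose C, L, and X: together they cover T7, T1, T2, T4, T8 — every target.
Total install cost: 5 + 12 + 6 = 23.
No cover costs less than 23.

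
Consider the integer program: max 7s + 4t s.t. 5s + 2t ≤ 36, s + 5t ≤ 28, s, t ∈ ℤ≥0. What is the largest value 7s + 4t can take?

(s,t)=(6,3) is feasible, giving 54.
(s,t)=(5,4) is feasible, giving 51.
(s,t)=(6,2) is feasible, giving 50.
(s,t)=(5,3) is feasible, giving 47.
The best lattice point is (6,3), giving 54.

54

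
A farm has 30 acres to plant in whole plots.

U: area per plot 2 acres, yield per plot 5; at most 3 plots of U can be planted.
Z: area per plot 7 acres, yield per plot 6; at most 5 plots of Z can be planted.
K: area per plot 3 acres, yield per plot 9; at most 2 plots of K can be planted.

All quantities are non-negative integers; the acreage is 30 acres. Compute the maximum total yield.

45

Take 3×U, 2×Z, and 2×K: area 26 ≤ 30, yield 3·5 + 2·6 + 2·9 = 45.
K has the best ratio (9/3) and is taken to its limit of 2; remaining capacity is filled optimally with the others.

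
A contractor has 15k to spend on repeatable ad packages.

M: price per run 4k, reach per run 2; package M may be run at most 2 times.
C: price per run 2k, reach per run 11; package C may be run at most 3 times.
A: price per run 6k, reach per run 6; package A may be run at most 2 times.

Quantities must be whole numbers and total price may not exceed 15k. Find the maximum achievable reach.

39

This is a bounded integer knapsack.
Take 3×C and 1×A: price 12 ≤ 15, reach 3·11 + 1·6 = 39.
C has the best ratio (11/2) and is taken to its limit of 3; remaining capacity is filled optimally with the others.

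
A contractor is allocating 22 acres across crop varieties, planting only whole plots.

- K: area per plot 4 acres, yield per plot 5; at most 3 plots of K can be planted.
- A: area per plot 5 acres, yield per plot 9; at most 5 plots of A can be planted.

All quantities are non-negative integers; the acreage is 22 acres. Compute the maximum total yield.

Take 4×A: area 20 ≤ 22, yield 4·9 = 36.
No other integer combination yields more.

36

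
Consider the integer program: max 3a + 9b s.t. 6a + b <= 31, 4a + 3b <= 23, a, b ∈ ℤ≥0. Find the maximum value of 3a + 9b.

Relaxing integrality, the LP optimum is 69.00 at (a,b) = (0, 7.67), which is not an integer point.
(a,b)=(0,7): 6·0+1·7=7≤31, 4·0+3·7=21≤23, objective 63.
(a,b)=(1,6): 6·1+1·6=12≤31, 4·1+3·6=22≤23, objective 57.
(a,b)=(0,6): 6·0+1·6=6≤31, 4·0+3·6=18≤23, objective 54.
The best lattice point is (0,7), giving 63.

63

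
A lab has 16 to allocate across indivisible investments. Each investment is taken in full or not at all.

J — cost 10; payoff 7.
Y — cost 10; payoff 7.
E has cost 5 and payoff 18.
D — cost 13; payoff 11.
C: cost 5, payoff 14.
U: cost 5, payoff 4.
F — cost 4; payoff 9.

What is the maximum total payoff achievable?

Allowing fractional choices, the relaxed optimum would be about 42.7, but investments are indivisible.
E + C: cost 5 + 5 = 10 ≤ 16, payoff 18 + 14 = 32.
E + C + F: cost 5 + 5 + 4 = 14 ≤ 16, payoff 18 + 14 + 9 = 41.
E + C + U: cost 5 + 5 + 5 = 15 ≤ 16, payoff 18 + 14 + 4 = 36.
Best is E, C, and F with total payoff 41.

41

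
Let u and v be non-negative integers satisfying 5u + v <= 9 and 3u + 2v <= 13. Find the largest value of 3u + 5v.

Relaxing integrality, the LP optimum is 32.50 at (u,v) = (0, 6.5), which is not an integer point.
(u,v)=(0,6): 5·0+1·6=6≤9, 3·0+2·6=12≤13, objective 30.
(u,v)=(0,5): 5·0+1·5=5≤9, 3·0+2·5=10≤13, objective 25.
Maximum is 30 at (u,v)=(0,6).

30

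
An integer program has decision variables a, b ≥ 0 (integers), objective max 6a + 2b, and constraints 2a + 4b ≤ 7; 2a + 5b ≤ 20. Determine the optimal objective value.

18

The continuous relaxation peaks at (3.5, 0) with value 21.00; rounding to a feasible lattice point costs some objective.
(a,b)=(3,0): 2·3+4·0=6≤7, 2·3+5·0=6≤20, objective 18.
(a,b)=(2,0): 2·2+4·0=4≤7, 2·2+5·0=4≤20, objective 12.
Maximum is 18 at (a,b)=(3,0).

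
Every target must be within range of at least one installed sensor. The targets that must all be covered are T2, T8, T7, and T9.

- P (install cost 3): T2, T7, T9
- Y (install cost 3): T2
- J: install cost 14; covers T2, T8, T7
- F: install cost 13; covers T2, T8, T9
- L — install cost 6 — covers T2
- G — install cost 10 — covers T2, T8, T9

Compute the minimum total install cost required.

13

This is an integer covering problem.
Choose P and G: together they cover T2, T8, T7, T9 — every target.
Total install cost: 3 + 10 = 13.
No cover costs less than 13.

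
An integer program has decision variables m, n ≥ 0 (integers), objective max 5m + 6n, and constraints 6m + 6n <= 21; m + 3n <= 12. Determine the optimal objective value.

(m,n)=(0,3) is feasible, giving 18.
(m,n)=(1,2) is feasible, giving 17.
(m,n)=(0,2) is feasible, giving 12.
Maximum is 18 at (m,n)=(0,3).

18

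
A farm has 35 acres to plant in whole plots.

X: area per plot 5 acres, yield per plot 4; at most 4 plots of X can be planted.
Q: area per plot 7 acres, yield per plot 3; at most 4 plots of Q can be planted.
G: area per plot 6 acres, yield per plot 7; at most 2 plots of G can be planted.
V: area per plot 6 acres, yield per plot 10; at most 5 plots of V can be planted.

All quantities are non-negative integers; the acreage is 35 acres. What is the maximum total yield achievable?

54

V has the best ratio (10/6); taking only V gives at most 5×10 = 50 (stopped by the area limit).
Mixing does better — 1×X and 5×V: area 35 ≤ 35, yield 1·4 + 5·10 = 54.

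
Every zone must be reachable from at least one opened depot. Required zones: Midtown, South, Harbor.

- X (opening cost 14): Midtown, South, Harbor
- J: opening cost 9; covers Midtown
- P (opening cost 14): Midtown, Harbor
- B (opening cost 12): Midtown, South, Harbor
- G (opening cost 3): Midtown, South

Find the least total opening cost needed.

The greedy cost-per-new-zone heuristic would pick G and B for 15, but a cheaper cover exists.
B alone covers Midtown, South, Harbor — every zone.
Total opening cost: 12.
No cover costs less than 12.

12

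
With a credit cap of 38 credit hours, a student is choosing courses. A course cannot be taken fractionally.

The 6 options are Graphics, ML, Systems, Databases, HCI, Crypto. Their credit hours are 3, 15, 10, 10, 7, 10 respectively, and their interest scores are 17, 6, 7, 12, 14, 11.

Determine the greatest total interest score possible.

54

Treat it as a binary knapsack problem.
Take Graphics, Databases, HCI, and Crypto: credit hours 3 + 10 + 7 + 10 = 30 ≤ 38, interest score 17 + 12 + 14 + 11 = 54.
No other feasible combination does better.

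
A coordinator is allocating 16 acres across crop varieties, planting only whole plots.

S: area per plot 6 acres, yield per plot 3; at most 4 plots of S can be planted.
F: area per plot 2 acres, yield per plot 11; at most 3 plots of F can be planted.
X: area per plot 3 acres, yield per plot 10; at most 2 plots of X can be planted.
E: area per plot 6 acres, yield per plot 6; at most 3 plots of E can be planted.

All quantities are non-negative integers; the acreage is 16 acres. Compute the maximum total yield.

3×F, 1×X, and 1×E: area 15 ≤ 16, yield 3·11 + 1·10 + 1·6 = 49.
3×F and 2×X: area 12 ≤ 16, yield 3·11 + 2·10 = 53.
Best is 53.

53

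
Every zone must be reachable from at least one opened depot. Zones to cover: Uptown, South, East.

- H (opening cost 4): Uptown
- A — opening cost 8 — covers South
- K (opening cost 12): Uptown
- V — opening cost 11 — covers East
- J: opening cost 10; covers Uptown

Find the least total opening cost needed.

23

Choose H, A, and V: together they cover Uptown, South, East — every zone.
Total opening cost: 4 + 8 + 11 = 23.
No cover costs less than 23.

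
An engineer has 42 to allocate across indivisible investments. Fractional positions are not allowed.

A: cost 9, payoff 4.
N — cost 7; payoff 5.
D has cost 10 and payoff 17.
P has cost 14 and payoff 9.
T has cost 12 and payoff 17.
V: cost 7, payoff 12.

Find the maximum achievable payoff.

Allowing fractional choices, the relaxed optimum would be about 54.9, but investments are indivisible.
N + D + T + V: cost 7 + 10 + 12 + 7 = 36 ≤ 42, payoff 5 + 17 + 17 + 12 = 51.
A + D + T + V: cost 9 + 10 + 12 + 7 = 38 ≤ 42, payoff 4 + 17 + 17 + 12 = 50.
Best is N, D, T, and V with total payoff 51.

51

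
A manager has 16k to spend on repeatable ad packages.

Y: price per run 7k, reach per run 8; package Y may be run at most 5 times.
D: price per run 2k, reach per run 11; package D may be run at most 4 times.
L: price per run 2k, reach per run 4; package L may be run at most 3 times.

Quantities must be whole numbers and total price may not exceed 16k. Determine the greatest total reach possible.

Take 4×D and 3×L: price 14 ≤ 16, reach 4·11 + 3·4 = 56.
D has the best ratio (11/2) and is taken to its limit of 4; remaining capacity is filled optimally with the others.

56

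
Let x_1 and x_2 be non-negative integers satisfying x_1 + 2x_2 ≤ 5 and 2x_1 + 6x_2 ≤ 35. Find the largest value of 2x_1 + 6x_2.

(x_1,x_2)=(1,2): 1·1+2·2=5≤5, 2·1+6·2=14≤35, objective 14.
(x_1,x_2)=(0,2): 1·0+2·2=4≤5, 2·0+6·2=12≤35, objective 12.
(x_1,x_2)=(2,1): 1·2+2·1=4≤5, 2·2+6·1=10≤35, objective 10.
No feasible integer point exceeds 14.

14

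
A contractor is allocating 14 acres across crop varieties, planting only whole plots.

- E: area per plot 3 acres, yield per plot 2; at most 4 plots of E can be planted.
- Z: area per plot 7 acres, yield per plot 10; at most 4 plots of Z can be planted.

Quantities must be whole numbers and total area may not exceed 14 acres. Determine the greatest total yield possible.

20

Z has the best ratio (10/7); taking only Z gives at most 2×10 = 20 (stopped by the area limit).
Optimal: 2×Z: area 14 ≤ 14, yield 2·10 = 20.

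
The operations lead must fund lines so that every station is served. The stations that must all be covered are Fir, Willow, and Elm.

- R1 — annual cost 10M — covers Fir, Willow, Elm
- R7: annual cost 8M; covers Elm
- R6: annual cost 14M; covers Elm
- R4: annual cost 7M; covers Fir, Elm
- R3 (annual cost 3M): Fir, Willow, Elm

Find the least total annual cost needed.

R3 alone covers Fir, Willow, Elm — every station.
Total annual cost: 3.
No cover costs less than 3.

3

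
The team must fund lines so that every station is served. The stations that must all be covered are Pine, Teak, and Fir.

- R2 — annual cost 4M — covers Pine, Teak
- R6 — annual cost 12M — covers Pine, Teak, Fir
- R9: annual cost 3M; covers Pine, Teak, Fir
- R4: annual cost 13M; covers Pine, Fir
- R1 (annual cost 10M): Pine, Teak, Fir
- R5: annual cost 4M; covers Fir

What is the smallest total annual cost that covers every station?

R9 alone covers Pine, Teak, Fir — every station.
Total annual cost: 3.
No cover costs less than 3.

3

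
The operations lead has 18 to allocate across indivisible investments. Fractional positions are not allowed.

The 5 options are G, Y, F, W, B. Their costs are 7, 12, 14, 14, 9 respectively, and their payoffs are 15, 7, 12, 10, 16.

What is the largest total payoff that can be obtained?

G + B: cost 7 + 9 = 16 ≤ 18, payoff 15 + 16 = 31.
G: cost 7 ≤ 18, payoff 15.
B: cost 9 ≤ 18, payoff 16.
Best is G and B with total payoff 31.

31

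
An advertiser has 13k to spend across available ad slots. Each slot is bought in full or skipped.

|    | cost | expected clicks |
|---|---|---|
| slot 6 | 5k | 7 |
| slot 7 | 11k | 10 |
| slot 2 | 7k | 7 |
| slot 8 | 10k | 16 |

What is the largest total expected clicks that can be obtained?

Take slot 8: cost 10 ≤ 13, expected clicks 16.
No other feasible combination does better.

16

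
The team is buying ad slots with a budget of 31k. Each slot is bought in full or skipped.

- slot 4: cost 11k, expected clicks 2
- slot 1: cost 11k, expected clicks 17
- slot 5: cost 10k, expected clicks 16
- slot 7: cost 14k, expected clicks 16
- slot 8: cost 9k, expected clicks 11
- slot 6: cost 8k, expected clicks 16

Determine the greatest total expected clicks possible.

slot 1 + slot 5 + slot 8: cost 11 + 10 + 9 = 30 ≤ 31, expected clicks 17 + 16 + 11 = 44.
slot 1 + slot 5 + slot 6: cost 11 + 10 + 8 = 29 ≤ 31, expected clicks 17 + 16 + 16 = 49.
slot 1 + slot 8 + slot 6: cost 11 + 9 + 8 = 28 ≤ 31, expected clicks 17 + 11 + 16 = 44.
Best is slot 1, slot 5, and slot 6 with total expected clicks 49.

49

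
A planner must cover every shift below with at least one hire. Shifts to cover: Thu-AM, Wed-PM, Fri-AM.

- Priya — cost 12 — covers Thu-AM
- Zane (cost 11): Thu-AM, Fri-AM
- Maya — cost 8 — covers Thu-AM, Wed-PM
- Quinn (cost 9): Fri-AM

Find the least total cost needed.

Choose Maya and Quinn: together they cover Thu-AM, Wed-PM, Fri-AM — every shift.
Total cost: 8 + 9 = 17.

17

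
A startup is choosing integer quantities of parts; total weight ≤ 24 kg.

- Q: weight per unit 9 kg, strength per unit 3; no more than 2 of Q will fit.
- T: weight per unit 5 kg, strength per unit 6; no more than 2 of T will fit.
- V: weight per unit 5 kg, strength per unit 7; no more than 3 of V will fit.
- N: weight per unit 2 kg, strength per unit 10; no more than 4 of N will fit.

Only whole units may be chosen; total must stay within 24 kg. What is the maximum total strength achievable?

61

This is a bounded integer knapsack.
3×V and 4×N: weight 23 ≤ 24, strength 3·7 + 4·10 = 61.
1×T, 2×V, and 4×N: weight 23 ≤ 24, strength 1·6 + 2·7 + 4·10 = 60.
Best is 61.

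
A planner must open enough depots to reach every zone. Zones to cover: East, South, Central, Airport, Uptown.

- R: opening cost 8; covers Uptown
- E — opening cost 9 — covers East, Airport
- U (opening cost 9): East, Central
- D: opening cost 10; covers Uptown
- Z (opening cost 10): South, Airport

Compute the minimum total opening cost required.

The greedy cost-per-new-zone heuristic would pick E, R, U, and Z for 36, but a cheaper cover exists.
Choose R, U, and Z: together they cover East, South, Central, Airport, Uptown — every zone.
Total opening cost: 8 + 9 + 10 = 27.
No cover costs less than 27.

27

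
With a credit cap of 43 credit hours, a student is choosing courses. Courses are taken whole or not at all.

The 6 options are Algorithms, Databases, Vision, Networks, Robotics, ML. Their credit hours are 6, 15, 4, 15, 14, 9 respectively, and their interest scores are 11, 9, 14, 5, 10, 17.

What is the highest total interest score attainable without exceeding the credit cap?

Take Algorithms, Vision, Robotics, and ML: credit hours 6 + 4 + 14 + 9 = 33 ≤ 43, interest score 11 + 14 + 10 + 17 = 52.
No other feasible combination does better.

52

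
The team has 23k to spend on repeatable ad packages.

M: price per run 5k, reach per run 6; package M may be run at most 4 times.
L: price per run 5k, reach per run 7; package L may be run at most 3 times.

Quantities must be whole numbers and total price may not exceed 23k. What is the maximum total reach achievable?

L has the best ratio (7/5); taking only L gives at most 3×7 = 21 (stopped by the supply cap of 3).
Mixing does better — 1×M and 3×L: price 20 ≤ 23, reach 1·6 + 3·7 = 27.

27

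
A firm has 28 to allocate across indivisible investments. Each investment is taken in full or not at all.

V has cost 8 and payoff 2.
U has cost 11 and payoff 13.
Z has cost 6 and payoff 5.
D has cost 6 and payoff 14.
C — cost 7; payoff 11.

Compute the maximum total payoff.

Allowing fractional choices, the relaxed optimum would be about 41.3, but investments are indivisible.
U + Z + D: cost 11 + 6 + 6 = 23 ≤ 28, payoff 13 + 5 + 14 = 32.
U + D + C: cost 11 + 6 + 7 = 24 ≤ 28, payoff 13 + 14 + 11 = 38.
V + Z + D + C: cost 8 + 6 + 6 + 7 = 27 ≤ 28, payoff 2 + 5 + 14 + 11 = 32.
Best is U, D, and C with total payoff 38.

38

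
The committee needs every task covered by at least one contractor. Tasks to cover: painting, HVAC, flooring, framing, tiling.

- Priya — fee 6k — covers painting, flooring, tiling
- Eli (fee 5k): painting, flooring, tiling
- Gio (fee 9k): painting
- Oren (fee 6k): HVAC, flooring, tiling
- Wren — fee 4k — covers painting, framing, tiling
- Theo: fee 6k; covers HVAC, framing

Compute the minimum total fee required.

Choose Oren and Wren: together they cover painting, HVAC, flooring, framing, tiling — every task.
Total fee: 6 + 4 = 10.
No cover costs less than 10.

10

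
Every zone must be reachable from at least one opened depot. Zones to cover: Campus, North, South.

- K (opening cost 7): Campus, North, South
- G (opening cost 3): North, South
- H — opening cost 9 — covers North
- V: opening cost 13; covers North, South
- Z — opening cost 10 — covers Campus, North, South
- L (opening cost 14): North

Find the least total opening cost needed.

7

The greedy cost-per-new-zone heuristic would pick G and K for 10, but a cheaper cover exists.
K alone covers Campus, North, South — every zone.
Total opening cost: 7.
No cover costs less than 7.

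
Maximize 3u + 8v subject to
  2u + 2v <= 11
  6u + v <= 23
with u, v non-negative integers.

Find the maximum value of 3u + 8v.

40

The continuous relaxation peaks at (0, 5.5) with value 44.00; rounding to a feasible lattice point costs some objective.
(u,v)=(0,5): 2·0+2·5=10≤11, 6·0+1·5=5≤23, objective 40.
(u,v)=(1,4): 2·1+2·4=10≤11, 6·1+1·4=10≤23, objective 35.
The best lattice point is (0,5), giving 40.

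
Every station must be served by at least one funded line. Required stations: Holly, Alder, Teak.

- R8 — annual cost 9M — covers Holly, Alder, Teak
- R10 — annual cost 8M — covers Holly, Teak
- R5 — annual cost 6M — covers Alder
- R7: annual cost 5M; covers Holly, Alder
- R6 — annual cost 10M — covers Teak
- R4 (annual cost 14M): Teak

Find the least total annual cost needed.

This is an integer covering problem.
The greedy cost-per-new-station heuristic would pick R7 and R10 for 13, but a cheaper cover exists.
R8 alone covers Holly, Alder, Teak — every station.
Total annual cost: 9.
No cover costs less than 9.

9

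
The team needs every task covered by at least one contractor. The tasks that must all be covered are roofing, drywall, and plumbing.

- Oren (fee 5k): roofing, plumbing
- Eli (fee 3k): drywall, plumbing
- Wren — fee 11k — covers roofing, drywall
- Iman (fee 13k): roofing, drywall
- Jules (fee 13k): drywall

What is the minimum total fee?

8

Choose Oren and Eli: together they cover roofing, drywall, plumbing — every task.
Total fee: 5 + 3 = 8.
No cover costs less than 8.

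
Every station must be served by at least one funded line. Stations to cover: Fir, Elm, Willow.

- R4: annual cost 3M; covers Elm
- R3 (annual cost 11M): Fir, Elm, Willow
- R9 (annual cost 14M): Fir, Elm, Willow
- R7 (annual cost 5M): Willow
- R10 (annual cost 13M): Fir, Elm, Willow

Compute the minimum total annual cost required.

11

This is a weighted set-cover instance.
R3 alone covers Fir, Elm, Willow — every station.
Total annual cost: 11.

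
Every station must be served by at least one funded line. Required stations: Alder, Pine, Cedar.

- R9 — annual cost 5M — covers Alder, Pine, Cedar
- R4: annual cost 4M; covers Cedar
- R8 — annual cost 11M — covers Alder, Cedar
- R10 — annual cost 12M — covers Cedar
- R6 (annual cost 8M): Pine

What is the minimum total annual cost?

5

R9 alone covers Alder, Pine, Cedar — every station.
Total annual cost: 5.
No cover costs less than 5.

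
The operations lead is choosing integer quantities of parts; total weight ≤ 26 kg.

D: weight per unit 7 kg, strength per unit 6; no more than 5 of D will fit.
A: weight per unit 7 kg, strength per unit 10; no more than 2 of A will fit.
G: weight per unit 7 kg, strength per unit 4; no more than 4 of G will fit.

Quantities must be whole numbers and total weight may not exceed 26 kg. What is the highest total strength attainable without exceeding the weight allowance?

1×D and 2×A: weight 21 ≤ 26, strength 1·6 + 2·10 = 26.
2×A and 1×G: weight 21 ≤ 26, strength 2·10 + 1·4 = 24.
Best is 26.

26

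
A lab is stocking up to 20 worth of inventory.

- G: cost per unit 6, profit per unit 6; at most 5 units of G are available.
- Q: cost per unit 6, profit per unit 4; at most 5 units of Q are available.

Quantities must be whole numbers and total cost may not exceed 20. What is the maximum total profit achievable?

Take 3×G: cost 18 ≤ 20, profit 3·6 = 18.
No other integer combination yields more.

18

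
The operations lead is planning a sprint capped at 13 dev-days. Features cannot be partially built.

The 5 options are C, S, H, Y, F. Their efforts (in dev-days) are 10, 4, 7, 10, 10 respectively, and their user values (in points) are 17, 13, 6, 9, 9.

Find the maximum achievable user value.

19

This is an integer program with binary decision variables.
Allowing fractional choices, the relaxed optimum would be about 28.3, but features are indivisible.
S: effort 4 ≤ 13, user value 13.
C: effort 10 ≤ 13, user value 17.
S + H: effort 4 + 7 = 11 ≤ 13, user value 13 + 6 = 19.
Best is S and H with total user value 19.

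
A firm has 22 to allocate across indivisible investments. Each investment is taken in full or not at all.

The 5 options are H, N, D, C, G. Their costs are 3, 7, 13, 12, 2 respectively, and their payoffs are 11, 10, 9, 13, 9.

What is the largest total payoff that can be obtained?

This is an integer program with binary decision variables.
H + N + C: cost 3 + 7 + 12 = 22 ≤ 22, payoff 11 + 10 + 13 = 34.
H + C + G: cost 3 + 12 + 2 = 17 ≤ 22, payoff 11 + 13 + 9 = 33.
N + C + G: cost 7 + 12 + 2 = 21 ≤ 22, payoff 10 + 13 + 9 = 32.
Best is H, N, and C with total payoff 34.

34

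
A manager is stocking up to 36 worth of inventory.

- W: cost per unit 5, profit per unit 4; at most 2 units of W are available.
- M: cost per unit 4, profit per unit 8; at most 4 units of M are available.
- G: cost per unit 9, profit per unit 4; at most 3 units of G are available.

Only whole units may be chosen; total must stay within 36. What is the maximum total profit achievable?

This is a bounded integer knapsack.
2×W, 4×M, and 1×G: cost 35 ≤ 36, profit 2·4 + 4·8 + 1·4 = 44.
4×M and 2×G: cost 34 ≤ 36, profit 4·8 + 2·4 = 40.
Best is 44.

44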